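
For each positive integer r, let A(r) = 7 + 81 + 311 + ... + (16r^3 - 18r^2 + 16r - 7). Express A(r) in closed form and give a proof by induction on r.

A(r) = r(4r^3 + 2r^2 + 3r - 2)

We claim A(r) = r(4r^3 + 2r^2 + 3r - 2) for all r ≥ 1.
Base step (r = 1): A(1) = 7, and the closed form gives 7. They agree.
Suppose the result is true for r = m, so A(m) = m(4m^3 + 2m^2 + 3m - 2).
Then A(m+1) = A(m) + (16m^3 + 30m^2 + 28m + 7) = (m(4m^3 + 2m^2 + 3m - 2)) + (16m^3 + 30m^2 + 28m + 7).
Simplifying, A(m+1) = (m + 1)(4m^3 + 14m^2 + 19m + 7) = (m+1)(4(m+1)^3 + 2(m+1)^2 + 3(m+1) - 2),
which is the closed form with r = m+1.
Hence, by induction on r, the claim holds for every r ≥ 1.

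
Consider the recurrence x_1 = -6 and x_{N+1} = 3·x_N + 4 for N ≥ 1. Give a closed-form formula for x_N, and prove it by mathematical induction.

x_N = -4·3^(N - 1) - 2

Computing the first terms: x_1 = -6, x_2 = -14, x_3 = -38. This suggests x_N = -4·3^(N - 1) - 2.
Base step (N = 1): the formula gives -6 = -6 = x_1.
Inductive step: assume the claim holds for N = m, so x_m = -4·3^(m - 1) - 2.
Then x_{m+1} = 3·x_m + 4 = 3·(-4·3^(m - 1) - 2) + 4 = -4·3^m - 2 = -4·3^((m+1) - 1) - 2,
which is the claimed formula at N = m+1.
By induction, the statement is established for all N ≥ 1.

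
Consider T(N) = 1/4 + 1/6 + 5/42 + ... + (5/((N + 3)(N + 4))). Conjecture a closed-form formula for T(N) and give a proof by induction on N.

T(N) = 5N/(4(N + 4))

We claim T(N) = 5N/(4(N + 4)) for all N ≥ 1.
When N = 1: T(1) = 1/4, and the closed form gives 1/4. They agree.
Suppose the result is true for N = m, so T(m) = 5m/(4(m + 4)).
Then T(m+1) = T(m) + (5/((m + 4)(m + 5))) = (5m/(4(m + 4))) + (5/((m + 4)(m + 5))).
Simplifying, T(m+1) = 5(m + 1)/(4(m + 5)) = 5(m+1)/(4((m+1) + 4)),
which is the closed form with N = m+1.
This completes the induction.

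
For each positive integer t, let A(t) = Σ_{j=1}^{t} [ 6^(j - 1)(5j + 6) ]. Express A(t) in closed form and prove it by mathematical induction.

We claim A(t) = 6^t(t + 1) - 1 for all t ≥ 1.
When t = 1: A(1) = 11, and the closed form gives 11. They agree.
Suppose the result is true for t = j, so A(j) = 6^j(j + 1) - 1.
Then A(j+1) = A(j) + (6^j(5j + 11)) = (6^j(j + 1) - 1) + (6^j(5j + 11)).
Simplifying, A(j+1) = 6·6^j·j + 12·6^j - 1 = 6^(j+1)((j+1) + 1) - 1,
which is the closed form with t = j+1.
By induction, the statement is established for all t ≥ 1.

A(t) = 6^t(t + 1) - 1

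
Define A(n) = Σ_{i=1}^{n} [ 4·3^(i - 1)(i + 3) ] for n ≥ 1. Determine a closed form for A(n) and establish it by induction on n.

A(n) = 3^n(2n + 5) - 5

We claim A(n) = 3^n(2n + 5) - 5 for all n ≥ 1.
For the base case n = 1: A(1) = 16, and the closed form gives 16. They agree.
Inductive step: suppose the statement holds for some i ≥ 1, so A(i) = 3^i(2i + 5) - 5.
Then A(i+1) = A(i) + (4·3^i(i + 4)) = (3^i(2i + 5) - 5) + (4·3^i(i + 4)).
Simplifying, A(i+1) = 6·3^i·i + 21·3^i - 5 = 3^(i+1)(2(i+1) + 5) - 5,
which is the closed form with n = i+1.
By induction, the statement is established for all n ≥ 1.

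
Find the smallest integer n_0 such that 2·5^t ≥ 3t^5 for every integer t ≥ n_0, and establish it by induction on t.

At t = 5: 6250 < 9375, so the inequality fails and n_0 ≥ 6. We prove 2·5^t ≥ 3t^5 for all t ≥ 6.
Base case (t = 6): 2·5^t = 31250 and 3t^5 = 23328, so 31250 ≥ 23328.
Suppose the result is true for t = k, so 2·5^k ≥ 3k^5.
Then 2·5^(k + 1) = 5·(2·5^k) ≥ 5·(3k^5).
Also, for k ≥ 6 we have 5·(3k^5) ≥ 3(k+1)^5, since 5 ≥ (1 + 1/k)^5 for all k ≥ 6.
Combining, 2·5^(k + 1) ≥ 3(k+1)^5.
This completes the induction.
Hence the smallest such n_0 is 6.

n_0 = 6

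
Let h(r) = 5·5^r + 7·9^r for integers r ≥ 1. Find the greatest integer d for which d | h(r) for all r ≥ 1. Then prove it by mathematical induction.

d = 4

Computing the first values: h(1) = 88 and h(2) = 692; gcd(88, 692) = 4, so d ≤ 4.
We prove 4 | 5·5^r + 7·9^r for all r ≥ 1 by induction on r.
Base step (r = 1): h(1) = 88 = 4·(22), so 4 | h(1).
Inductive step: suppose the statement holds for some m ≥ 1, i.e. 4 | h(m). Then
h(m+1) − 9·h(m) = (5·5^(m+1) + 7·9^(m+1)) − 9·(5·5^m + 7·9^m) = (5)·5^m·(5 − 9) = (-20)·5^m. Since 4 | h(m) by the inductive hypothesis, 4 | 9·h(m); and 4 | -20 since -20 = 4·-5. Therefore 4 | h(m+1).
By induction, the statement is established for all r ≥ 1.
Therefore the largest such d is 4.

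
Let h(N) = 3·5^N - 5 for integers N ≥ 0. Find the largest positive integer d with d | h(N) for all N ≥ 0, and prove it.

d = 2

Computing the first values: h(0) = -2 and h(1) = 10; gcd(-2, 10) = 2, so d ≤ 2.
We prove 2 | 3·5^N - 5 for all N ≥ 0 by induction on N.
For the base case N = 0: h(0) = -2 = 2·(-1), so 2 | h(0).
Suppose the result is true for N = j, i.e. 2 | h(j). Then
h(j+1) = 3·5^(j+1) - 5 = 5·(3·5^j - 5) + 20 = 5·h(j) + 20. The first term is divisible by 2 by the inductive hypothesis, and 20 is divisible by 2. Hence 2 | h(j+1).
This completes the induction.
Therefore the largest such d is 2.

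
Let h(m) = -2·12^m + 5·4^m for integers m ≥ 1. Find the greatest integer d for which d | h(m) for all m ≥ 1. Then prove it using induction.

d = 4

Computing the first values: h(1) = -4 and h(2) = -208; gcd(-4, -208) = 4, so d ≤ 4.
We prove 4 | -2·12^m + 5·4^m for all m ≥ 1 by induction on m.
Base case (m = 1): h(1) = -4 = 4·(-1), so 4 | h(1).
Inductive step: assume the claim holds for m = p, i.e. 4 | h(p). Then
h(p+1) − 12·h(p) = (-2·12^(p+1) + 5·4^(p+1)) − 12·(-2·12^p + 5·4^p) = (5)·4^p·(4 − 12) = (-40)·4^p. Since 4 | h(p) by the inductive hypothesis, 4 | 12·h(p); and 4 | -40 since -40 = 4·-10. Therefore 4 | h(p+1).
This completes the induction.
Therefore the largest such d is 4.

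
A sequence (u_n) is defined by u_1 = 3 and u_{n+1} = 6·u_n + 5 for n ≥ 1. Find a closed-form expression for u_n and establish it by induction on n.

u_n = 4·6^(n - 1) - 1

Computing the first terms: u_1 = 3, u_2 = 23, u_3 = 143. This suggests u_n = 4·6^(n - 1) - 1.
When n = 1: the formula gives 3 = 3 = u_1.
Inductive step: assume the claim holds for n = i, so u_i = 4·6^(i - 1) - 1.
Then u_{i+1} = 6·u_i + 5 = 6·(4·6^(i - 1) - 1) + 5 = 4·6^i - 1 = 4·6^((i+1) - 1) - 1,
which is the claimed formula at n = i+1.
By the principle of mathematical induction, the result holds for all n ≥ 1.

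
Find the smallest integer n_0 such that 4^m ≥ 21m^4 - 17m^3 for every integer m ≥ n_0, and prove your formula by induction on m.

n_0 = 9

At m = 8: 65536 < 77312, so the inequality fails and n_0 ≥ 9. We prove 4^m ≥ 21m^4 - 17m^3 for all m ≥ 9.
Base case (m = 9): 4^m = 262144 and 21m^4 - 17m^3 = 125388, so 262144 ≥ 125388.
For the inductive step, assume it holds for an arbitrary i ≥ 9, so 4^i ≥ 21i^4 - 17i^3.
Then 4^(i + 1) = 4·(4^i) ≥ 4·(21i^4 - 17i^3).
Also, for i ≥ 9 we have 4·(21i^4 - 17i^3) ≥ 21(i+1)^4 - 17(i+1)^3, since 4·(21i^4 - 17i^3) − (21(i+1)^4 - 17(i+1)^3) = 63i^4 - 135i^3 - 75i^2 - 33i - 4, which is nonnegative for all i ≥ 9.
Combining, 4^(i + 1) ≥ 21(i+1)^4 - 17(i+1)^3.
By induction, the statement is established for all m ≥ 9.
Hence the smallest such n_0 is 9.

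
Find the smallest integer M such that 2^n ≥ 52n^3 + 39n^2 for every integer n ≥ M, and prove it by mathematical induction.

At n = 18: 262144 < 315900, so the inequality fails and M ≥ 19. We prove 2^n ≥ 52n^3 + 39n^2 for all n ≥ 19.
Base step (n = 19): 2^n = 524288 and 52n^3 + 39n^2 = 370747, so 524288 ≥ 370747.
Suppose the result is true for n = k, so 2^k ≥ 52k^3 + 39k^2.
Then 2^(k + 1) = 2·(2^k) ≥ 2·(52k^3 + 39k^2).
Also, for k ≥ 19 we have 2·(52k^3 + 39k^2) ≥ 52(k+1)^3 + 39(k+1)^2, since 2·(52k^3 + 39k^2) − (52(k+1)^3 + 39(k+1)^2) = 52k^3 - 117k^2 - 234k - 91, which is nonnegative for all k ≥ 19.
Combining, 2^(k + 1) ≥ 52(k+1)^3 + 39(k+1)^2.
By induction, the statement is established for all n ≥ 19.
Hence the smallest such M is 19.

M = 19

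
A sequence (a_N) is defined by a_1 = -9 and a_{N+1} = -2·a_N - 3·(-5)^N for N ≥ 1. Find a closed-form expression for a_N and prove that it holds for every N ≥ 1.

a_N = -(-2)^(N + 1) + (-5)^N

Computing the first terms: a_1 = -9, a_2 = 33, a_3 = -141. This suggests a_N = -(-2)^(N + 1) + (-5)^N.
Base step (N = 1): the formula gives -9 = -9 = a_1.
For the inductive step, assume it holds for an arbitrary j ≥ 1, so a_j = -(-2)^(j + 1) + (-5)^j.
Then a_{j+1} = -2·a_j - 3·(-5)^j = -2·(-(-2)^(j + 1) + (-5)^j) - 3·(-5)^j = -(-2)^(j + 2) + (-5)^(j + 1) = -(-2)^((j+1) + 1) + (-5)^(j+1),
which is the claimed formula at N = j+1.
By the principle of mathematical induction, the result holds for all N ≥ 1.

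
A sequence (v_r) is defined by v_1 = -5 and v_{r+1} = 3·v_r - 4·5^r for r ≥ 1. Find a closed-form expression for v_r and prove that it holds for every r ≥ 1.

Computing the first terms: v_1 = -5, v_2 = -35, v_3 = -205. This suggests v_r = 5·3^(r - 1) - 2·5^r.
When r = 1: the formula gives -5 = -5 = v_1.
Inductive step: suppose the statement holds for some m ≥ 1, so v_m = 5·3^(m - 1) - 2·5^m.
Then v_{m+1} = 3·v_m - 4·5^m = 3·(5·3^(m - 1) - 2·5^m) - 4·5^m = 5·3^m - 2·5^(m + 1) = 5·3^((m+1) - 1) - 2·5^(m+1),
which is the claimed formula at r = m+1.
This completes the induction.

v_r = 5·3^(r - 1) - 2·5^r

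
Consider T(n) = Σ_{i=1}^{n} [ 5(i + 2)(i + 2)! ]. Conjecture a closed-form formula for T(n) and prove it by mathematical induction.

We claim T(n) = 5(n + 3)! - 30 for all n ≥ 1.
Base case (n = 1): T(1) = 90, and the closed form gives 90. They agree.
For the inductive step, assume it holds for an arbitrary i ≥ 1, so T(i) = 5(i + 3)! - 30.
Then T(i+1) = T(i) + (5(i + 3)(i + 3)!) = (5(i + 3)! - 30) + (5(i + 3)(i + 3)!).
Simplifying, T(i+1) = 5((i+1) + 3)! - 30,
which is the closed form with n = i+1.
This completes the induction.

T(n) = 5(n + 3)! - 30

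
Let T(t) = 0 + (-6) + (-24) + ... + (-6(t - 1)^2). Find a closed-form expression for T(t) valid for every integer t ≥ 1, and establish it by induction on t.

T(t) = -t(t - 1)(2t - 1)

We claim T(t) = -t(t - 1)(2t - 1) for all t ≥ 1.
Base case (t = 1): T(1) = 0, and the closed form gives 0. They agree.
Inductive step: suppose the statement holds for some m ≥ 1, so T(m) = m(-2m^2 + 3m - 1).
Then T(m+1) = T(m) + (-6m^2) = (m(-2m^2 + 3m - 1)) + (-6m^2).
Simplifying, T(m+1) = -m(m + 1)(2m + 1) = -(m+1)((m+1) - 1)(2(m+1) - 1),
which is the closed form with t = m+1.
This completes the induction.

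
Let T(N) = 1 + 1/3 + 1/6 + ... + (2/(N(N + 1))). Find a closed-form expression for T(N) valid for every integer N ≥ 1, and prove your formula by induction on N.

T(N) = 2N/(N + 1)

We claim T(N) = 2N/(N + 1) for all N ≥ 1.
Base case (N = 1): T(1) = 1, and the closed form gives 1. They agree.
Suppose the result is true for N = k, so T(k) = 2k/(k + 1).
Then T(k+1) = T(k) + (2/((k + 1)(k + 2))) = (2k/(k + 1)) + (2/((k + 1)(k + 2))).
Simplifying, T(k+1) = 2(k + 1)/(k + 2) = 2(k+1)/((k+1) + 1),
which is the closed form with N = k+1.
Hence, by induction on N, the claim holds for every N ≥ 1.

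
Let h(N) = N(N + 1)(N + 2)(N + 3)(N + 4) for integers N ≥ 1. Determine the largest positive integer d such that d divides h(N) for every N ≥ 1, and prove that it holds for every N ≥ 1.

Computing the first values: h(1) = 120 and h(2) = 720; gcd(120, 720) = 120, so d ≤ 120.
We prove 120 | N(N + 1)(N + 2)(N + 3)(N + 4) for all N ≥ 1 by induction on N.
When N = 1: h(1) = 120 = 120·(1), so 120 | h(1).
Inductive step: assume the claim holds for N = p, i.e. 120 | h(p). Then
h(p+1) − h(p) = (p+1)·(p+2)·(p+3)·(p+4)·(p+5) − p·(p+1)·(p+2)·(p+3)·(p+4) = (p+1)·(p+2)·(p+3)·(p+4)·[(p+5) − p] = 5·(p+1)·(p+2)·(p+3)·(p+4). The product of 4 consecutive integers is divisible by (4)! = 24, so h(p+1) − h(p) is divisible by 5·24 = 120. By the inductive hypothesis 120 | h(p), hence 120 | h(p+1).
By the principle of mathematical induction, the result holds for all N ≥ 1.
Therefore the largest such d is 120.

d = 120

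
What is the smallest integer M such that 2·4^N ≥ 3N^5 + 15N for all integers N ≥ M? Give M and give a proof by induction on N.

At N = 7: 32768 < 50526, so the inequality fails and M ≥ 8. We prove 2·4^N ≥ 3N^5 + 15N for all N ≥ 8.
For the base case N = 8: 2·4^N = 131072 and 3N^5 + 15N = 98424, so 131072 ≥ 98424.
For the inductive step, assume it holds for an arbitrary r ≥ 8, so 2·4^r ≥ 3r^5 + 15r.
Then 2·4^(r + 1) = 4·(2·4^r) ≥ 4·(3r^5 + 15r).
Also, for r ≥ 8 we have 4·(3r^5 + 15r) ≥ 3(r+1)^5 + 15(r+1), since 4·(3r^5 + 15r) − (3(r+1)^5 + 15(r+1)) = 9r^5 - 15r^4 - 30r^3 - 30r^2 + 30r - 18, which is nonnegative for all r ≥ 8.
Combining, 2·4^(r + 1) ≥ 3(r+1)^5 + 15(r+1).
By the principle of mathematical induction, the result holds for all N ≥ 8.
Hence the smallest such M is 8.

M = 8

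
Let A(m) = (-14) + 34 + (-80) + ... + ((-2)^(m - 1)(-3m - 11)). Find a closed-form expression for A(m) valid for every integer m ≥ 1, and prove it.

A(m) = (-2)^m(m + 4) - 4

We claim A(m) = (-2)^m(m + 4) - 4 for all m ≥ 1.
Base step (m = 1): A(1) = -14, and the closed form gives -14. They agree.
For the inductive step, assume it holds for an arbitrary i ≥ 1, so A(i) = (-2)^i(i + 4) - 4.
Then A(i+1) = A(i) + ((-2)^i(-3i - 14)) = ((-2)^i(i + 4) - 4) + ((-2)^i(-3i - 14)).
Simplifying, A(i+1) = -2(-2)^i·i - 10(-2)^i - 4 = (-2)^(i+1)((i+1) + 4) - 4,
which is the closed form with m = i+1.
This completes the induction.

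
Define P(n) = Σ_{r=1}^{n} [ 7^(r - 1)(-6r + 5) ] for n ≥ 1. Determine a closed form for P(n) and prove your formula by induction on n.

P(n) = 7^n(-n + 1) - 1

We claim P(n) = 7^n(-n + 1) - 1 for all n ≥ 1.
Base step (n = 1): P(1) = -1, and the closed form gives -1. They agree.
Inductive step: suppose the statement holds for some r ≥ 1, so P(r) = 7^r(-r + 1) - 1.
Then P(r+1) = P(r) + (7^r(-6r - 1)) = (7^r(-r + 1) - 1) + (7^r(-6r - 1)).
Simplifying, P(r+1) = -7·7^r·r - 1 = 7^(r+1)(-(r+1) + 1) - 1,
which is the closed form with n = r+1.
By the principle of mathematical induction, the result holds for all n ≥ 1.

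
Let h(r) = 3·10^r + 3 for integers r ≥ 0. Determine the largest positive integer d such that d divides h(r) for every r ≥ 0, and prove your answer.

Computing the first values: h(0) = 6 and h(1) = 33; gcd(6, 33) = 3, so d ≤ 3.
We prove 3 | 3·10^r + 3 for all r ≥ 0 by induction on r.
For the base case r = 0: h(0) = 6 = 3·(2), so 3 | h(0).
For the inductive step, assume it holds for an arbitrary p ≥ 0, i.e. 3 | h(p). Then
h(p+1) = 3·10^(p+1) + 3 = 10·(3·10^p + 3) - 27 = 10·h(p) - 27. The first term is divisible by 3 by the inductive hypothesis, and -27 is divisible by 3. Hence 3 | h(p+1).
Hence, by induction on r, the claim holds for every r ≥ 0.
Therefore the largest such d is 3.

d = 3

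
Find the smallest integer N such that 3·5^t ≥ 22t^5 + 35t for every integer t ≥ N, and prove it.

At t = 7: 234375 < 369999, so the inequality fails and N ≥ 8. We prove 3·5^t ≥ 22t^5 + 35t for all t ≥ 8.
Base case (t = 8): 3·5^t = 1171875 and 22t^5 + 35t = 721176, so 1171875 ≥ 721176.
For the inductive step, assume it holds for an arbitrary k ≥ 8, so 3·5^k ≥ 22k^5 + 35k.
Then 3·5^(k + 1) = 5·(3·5^k) ≥ 5·(22k^5 + 35k).
Also, for k ≥ 8 we have 5·(22k^5 + 35k) ≥ 22(k+1)^5 + 35(k+1), since 5·(22k^5 + 35k) − (22(k+1)^5 + 35(k+1)) = 88k^5 - 110k^4 - 220k^3 - 220k^2 + 30k - 57, which is nonnegative for all k ≥ 8.
Combining, 3·5^(k + 1) ≥ 22(k+1)^5 + 35(k+1).
This completes the induction.
Hence the smallest such N is 8.

N = 8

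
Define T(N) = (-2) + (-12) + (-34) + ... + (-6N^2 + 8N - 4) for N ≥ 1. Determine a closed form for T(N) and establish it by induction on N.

T(N) = -N(2N^2 - N + 1)

We claim T(N) = -N(2N^2 - N + 1) for all N ≥ 1.
Base case (N = 1): T(1) = -2, and the closed form gives -2. They agree.
Suppose the result is true for N = k, so T(k) = k(-2k^2 + k - 1).
Then T(k+1) = T(k) + (-6k^2 - 4k - 2) = (k(-2k^2 + k - 1)) + (-6k^2 - 4k - 2).
Simplifying, T(k+1) = -(k + 1)(2k^2 + 3k + 2) = -(k+1)(2(k+1)^2 - (k+1) + 1),
which is the closed form with N = k+1.
Hence, by induction on N, the claim holds for every N ≥ 1.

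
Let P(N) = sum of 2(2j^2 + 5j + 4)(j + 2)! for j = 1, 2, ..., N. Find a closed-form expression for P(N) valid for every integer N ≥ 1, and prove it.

P(N) = (4N + 2)(N + 3)! - 12

We claim P(N) = (4N + 2)(N + 3)! - 12 for all N ≥ 1.
When N = 1: P(1) = 132, and the closed form gives 132. They agree.
For the inductive step, assume it holds for an arbitrary j ≥ 1, so P(j) = (4j + 2)(j + 3)! - 12.
Then P(j+1) = P(j) + (2(2j^2 + 9j + 11)(j + 3)!) = ((4j + 2)(j + 3)! - 12) + (2(2j^2 + 9j + 11)(j + 3)!).
Simplifying, P(j+1) = (4(j+1) + 2)((j+1) + 3)! - 12,
which is the closed form with N = j+1.
This completes the induction.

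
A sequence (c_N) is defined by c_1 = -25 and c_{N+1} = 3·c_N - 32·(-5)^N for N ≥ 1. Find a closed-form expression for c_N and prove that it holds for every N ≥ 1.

Computing the first terms: c_1 = -25, c_2 = 85, c_3 = -545. This suggests c_N = 4(-5)^N - 5·3^(N - 1).
Base case (N = 1): the formula gives -25 = -25 = c_1.
For the inductive step, assume it holds for an arbitrary p ≥ 1, so c_p = 4(-5)^p - 5·3^(p - 1).
Then c_{p+1} = 3·c_p - 32·(-5)^p = 3·(4(-5)^p - 5·3^(p - 1)) - 32·(-5)^p = 4(-5)^(p + 1) - 5·3^p = 4(-5)^(p+1) - 5·3^((p+1) - 1),
which is the claimed formula at N = p+1.
By induction, the statement is established for all N ≥ 1.

c_N = 4(-5)^N - 5·3^(N - 1)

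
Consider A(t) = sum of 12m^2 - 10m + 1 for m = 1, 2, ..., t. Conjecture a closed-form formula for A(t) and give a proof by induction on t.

A(t) = t(4t^2 + t - 2)

We claim A(t) = t(4t^2 + t - 2) for all t ≥ 1.
Base case (t = 1): A(1) = 3, and the closed form gives 3. They agree.
Inductive step: suppose the statement holds for some m ≥ 1, so A(m) = m(4m^2 + m - 2).
Then A(m+1) = A(m) + (12m^2 + 14m + 3) = (m(4m^2 + m - 2)) + (12m^2 + 14m + 3).
Simplifying, A(m+1) = (m + 1)(4m^2 + 9m + 3) = (m+1)(4(m+1)^2 + (m+1) - 2),
which is the closed form with t = m+1.
By the principle of mathematical induction, the result holds for all t ≥ 1.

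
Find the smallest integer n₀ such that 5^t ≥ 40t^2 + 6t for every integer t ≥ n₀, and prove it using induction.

n₀ = 5

At t = 4: 625 < 664, so the inequality fails and n₀ ≥ 5. We prove 5^t ≥ 40t^2 + 6t for all t ≥ 5.
When t = 5: 5^t = 3125 and 40t^2 + 6t = 1030, so 3125 ≥ 1030.
Suppose the result is true for t = p, so 5^p ≥ 40p^2 + 6p.
Then 5^(p + 1) = 5·(5^p) ≥ 5·(40p^2 + 6p).
Also, for p ≥ 5 we have 5·(40p^2 + 6p) ≥ 40(p+1)^2 + 6(p+1), since 5·(40p^2 + 6p) − (40(p+1)^2 + 6(p+1)) = 160p^2 - 56p - 46, which is nonnegative for all p ≥ 5.
Combining, 5^(p + 1) ≥ 40(p+1)^2 + 6(p+1).
Hence, by induction on t, the claim holds for every t ≥ 5.
Hence the smallest such n₀ is 5.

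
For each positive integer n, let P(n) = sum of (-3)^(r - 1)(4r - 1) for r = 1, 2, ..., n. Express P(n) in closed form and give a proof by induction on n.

P(n) = -(-3)^n·n

We claim P(n) = -(-3)^n·n for all n ≥ 1.
When n = 1: P(1) = 3, and the closed form gives 3. They agree.
For the inductive step, assume it holds for an arbitrary r ≥ 1, so P(r) = -(-3)^r·r.
Then P(r+1) = P(r) + ((-3)^r(4r + 3)) = (-(-3)^r·r) + ((-3)^r(4r + 3)).
Simplifying, P(r+1) = 3(-3)^r(r + 1) = -(-3)^(r+1)·(r+1),
which is the closed form with n = r+1.
By induction, the statement is established for all n ≥ 1.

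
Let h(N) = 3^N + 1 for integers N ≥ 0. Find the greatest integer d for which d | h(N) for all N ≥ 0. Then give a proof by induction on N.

Computing the first values: h(0) = 2 and h(1) = 4; gcd(2, 4) = 2, so d ≤ 2.
We prove 2 | 3^N + 1 for all N ≥ 0 by induction on N.
Base case (N = 0): h(0) = 2 = 2·(1), so 2 | h(0).
Inductive step: assume the claim holds for N = j, i.e. 2 | h(j). Then
h(j+1) = 3^(j+1) + 1 = 3·(3^j + 1) - 2 = 3·h(j) - 2. The first term is divisible by 2 by the inductive hypothesis, and -2 is divisible by 2. Hence 2 | h(j+1).
This completes the induction.
Therefore the largest such d is 2.

d = 2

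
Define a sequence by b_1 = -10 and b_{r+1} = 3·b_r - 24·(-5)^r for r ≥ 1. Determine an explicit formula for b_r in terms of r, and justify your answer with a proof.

b_r = 3(-5)^r + 5·3^(r - 1)

Computing the first terms: b_1 = -10, b_2 = 90, b_3 = -330. This suggests b_r = 3(-5)^r + 5·3^(r - 1).
Base step (r = 1): the formula gives -10 = -10 = b_1.
Inductive step: suppose the statement holds for some i ≥ 1, so b_i = 3(-5)^i + 5·3^(i - 1).
Then b_{i+1} = 3·b_i - 24·(-5)^i = 3·(3(-5)^i + 5·3^(i - 1)) - 24·(-5)^i = 3(-5)^(i + 1) + 5·3^i = 3(-5)^(i+1) + 5·3^((i+1) - 1),
which is the claimed formula at r = i+1.
This completes the induction.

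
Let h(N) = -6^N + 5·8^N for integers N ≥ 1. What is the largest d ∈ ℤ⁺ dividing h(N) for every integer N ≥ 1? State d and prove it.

d = 2

Computing the first values: h(1) = 34 and h(2) = 284; gcd(34, 284) = 2, so d ≤ 2.
We prove 2 | -6^N + 5·8^N for all N ≥ 1 by induction on N.
When N = 1: h(1) = 34 = 2·(17), so 2 | h(1).
Inductive step: assume the claim holds for N = i, i.e. 2 | h(i). Then
h(i+1) − 8·h(i) = (-6^(i+1) + 5·8^(i+1)) − 8·(-6^i + 5·8^i) = (-1)·6^i·(6 − 8) = (2)·6^i. Since 2 | h(i) by the inductive hypothesis, 2 | 8·h(i); and 2 | 2 since 2 = 2·1. Therefore 2 | h(i+1).
By the principle of mathematical induction, the result holds for all N ≥ 1.
Therefore the largest such d is 2.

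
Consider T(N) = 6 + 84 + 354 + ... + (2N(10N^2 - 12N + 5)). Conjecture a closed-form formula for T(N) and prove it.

T(N) = N(N + 1)(5N^2 - 3N + 1)

We claim T(N) = N(N + 1)(5N^2 - 3N + 1) for all N ≥ 1.
Base case (N = 1): T(1) = 6, and the closed form gives 6. They agree.
Suppose the result is true for N = p, so T(p) = p(5p^3 + 2p^2 - 2p + 1).
Then T(p+1) = T(p) + (20p^3 + 36p^2 + 22p + 6) = (p(5p^3 + 2p^2 - 2p + 1)) + (20p^3 + 36p^2 + 22p + 6).
Simplifying, T(p+1) = (p + 1)(p + 2)(5p^2 + 7p + 3) = (p+1)((p+1) + 1)(5(p+1)^2 - 3(p+1) + 1),
which is the closed form with N = p+1.
By induction, the statement is established for all N ≥ 1.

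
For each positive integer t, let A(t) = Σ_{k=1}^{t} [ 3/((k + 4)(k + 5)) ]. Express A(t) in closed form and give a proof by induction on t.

A(t) = 3t/(5(t + 5))

We claim A(t) = 3t/(5(t + 5)) for all t ≥ 1.
For the base case t = 1: A(1) = 1/10, and the closed form gives 1/10. They agree.
Inductive step: assume the claim holds for t = k, so A(k) = 3k/(5(k + 5)).
Then A(k+1) = A(k) + (3/((k + 5)(k + 6))) = (3k/(5(k + 5))) + (3/((k + 5)(k + 6))).
Simplifying, A(k+1) = 3(k + 1)/(5(k + 6)) = 3(k+1)/(5((k+1) + 5)),
which is the closed form with t = k+1.
By the principle of mathematical induction, the result holds for all t ≥ 1.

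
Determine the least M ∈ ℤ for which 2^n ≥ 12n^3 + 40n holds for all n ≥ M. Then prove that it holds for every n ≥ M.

At n = 15: 32768 < 41100, so the inequality fails and M ≥ 16. We prove 2^n ≥ 12n^3 + 40n for all n ≥ 16.
For the base case n = 16: 2^n = 65536 and 12n^3 + 40n = 49792, so 65536 ≥ 49792.
Inductive step: assume the claim holds for n = r, so 2^r ≥ 12r^3 + 40r.
Then 2^(r + 1) = 2·(2^r) ≥ 2·(12r^3 + 40r).
Also, for r ≥ 16 we have 2·(12r^3 + 40r) ≥ 12(r+1)^3 + 40(r+1), since 2·(12r^3 + 40r) − (12(r+1)^3 + 40(r+1)) = 12r^3 - 36r^2 + 4r - 52, which is nonnegative for all r ≥ 16.
Combining, 2^(r + 1) ≥ 12(r+1)^3 + 40(r+1).
This completes the induction.
Hence the smallest such M is 16.

M = 16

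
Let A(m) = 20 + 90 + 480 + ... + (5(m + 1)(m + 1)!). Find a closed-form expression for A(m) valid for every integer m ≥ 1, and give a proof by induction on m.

We claim A(m) = 5(m + 2)! - 10 for all m ≥ 1.
Base step (m = 1): A(1) = 20, and the closed form gives 20. They agree.
For the inductive step, assume it holds for an arbitrary k ≥ 1, so A(k) = 5(k + 2)! - 10.
Then A(k+1) = A(k) + (5(k + 2)(k + 2)!) = (5(k + 2)! - 10) + (5(k + 2)(k + 2)!).
Simplifying, A(k+1) = 5((k+1) + 2)! - 10,
which is the closed form with m = k+1.
By the principle of mathematical induction, the result holds for all m ≥ 1.

A(m) = 5(m + 2)! - 10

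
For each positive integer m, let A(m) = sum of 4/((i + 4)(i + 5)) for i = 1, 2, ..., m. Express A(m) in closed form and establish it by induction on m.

We claim A(m) = 4m/(5(m + 5)) for all m ≥ 1.
Base step (m = 1): A(1) = 2/15, and the closed form gives 2/15. They agree.
Inductive step: assume the claim holds for m = i, so A(i) = 4i/(5(i + 5)).
Then A(i+1) = A(i) + (4/((i + 5)(i + 6))) = (4i/(5(i + 5))) + (4/((i + 5)(i + 6))).
Simplifying, A(i+1) = 4(i + 1)/(5(i + 6)) = 4(i+1)/(5((i+1) + 5)),
which is the closed form with m = i+1.
By induction, the statement is established for all m ≥ 1.

A(m) = 4m/(5(m + 5))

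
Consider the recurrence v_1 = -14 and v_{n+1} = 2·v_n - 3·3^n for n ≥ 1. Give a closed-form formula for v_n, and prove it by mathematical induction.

v_n = -5·2^(n - 1) - 3^(n + 1)

Computing the first terms: v_1 = -14, v_2 = -37, v_3 = -101. This suggests v_n = -5·2^(n - 1) - 3^(n + 1).
When n = 1: the formula gives -14 = -14 = v_1.
Suppose the result is true for n = i, so v_i = -5·2^(i - 1) - 3^(i + 1).
Then v_{i+1} = 2·v_i - 3·3^i = 2·(-5·2^(i - 1) - 3^(i + 1)) - 3·3^i = -5·2^i - 3^(i + 2) = -5·2^((i+1) - 1) - 3^((i+1) + 1),
which is the claimed formula at n = i+1.
By induction, the statement is established for all n ≥ 1.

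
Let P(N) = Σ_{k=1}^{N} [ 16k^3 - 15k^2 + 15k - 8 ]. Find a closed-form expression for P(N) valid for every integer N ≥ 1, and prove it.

P(N) = N(4N^3 + 3N^2 + 4N - 3)

We claim P(N) = N(4N^3 + 3N^2 + 4N - 3) for all N ≥ 1.
For the base case N = 1: P(1) = 8, and the closed form gives 8. They agree.
Inductive step: suppose the statement holds for some k ≥ 1, so P(k) = k(4k^3 + 3k^2 + 4k - 3).
Then P(k+1) = P(k) + (16k^3 + 33k^2 + 33k + 8) = (k(4k^3 + 3k^2 + 4k - 3)) + (16k^3 + 33k^2 + 33k + 8).
Simplifying, P(k+1) = (k + 1)(4k^3 + 15k^2 + 22k + 8) = (k+1)(4(k+1)^3 + 3(k+1)^2 + 4(k+1) - 3),
which is the closed form with N = k+1.
By induction, the statement is established for all N ≥ 1.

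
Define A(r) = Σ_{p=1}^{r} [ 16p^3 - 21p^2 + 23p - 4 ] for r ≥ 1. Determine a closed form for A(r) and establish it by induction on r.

We claim A(r) = r(4r^3 + r^2 + 5r + 4) for all r ≥ 1.
For the base case r = 1: A(1) = 14, and the closed form gives 14. They agree.
Inductive step: assume the claim holds for r = p, so A(p) = p(4p^3 + p^2 + 5p + 4).
Then A(p+1) = A(p) + (16p^3 + 27p^2 + 29p + 14) = (p(4p^3 + p^2 + 5p + 4)) + (16p^3 + 27p^2 + 29p + 14).
Simplifying, A(p+1) = (p + 1)(4p^3 + 13p^2 + 19p + 14) = (p+1)(4(p+1)^3 + (p+1)^2 + 5(p+1) + 4),
which is the closed form with r = p+1.
This completes the induction.

A(r) = r(4r^3 + r^2 + 5r + 4)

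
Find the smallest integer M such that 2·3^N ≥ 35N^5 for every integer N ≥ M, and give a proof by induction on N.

At N = 14: 9565938 < 18823840, so the inequality fails and M ≥ 15. We prove 2·3^N ≥ 35N^5 for all N ≥ 15.
Base case (N = 15): 2·3^N = 28697814 and 35N^5 = 26578125, so 28697814 ≥ 26578125.
Suppose the result is true for N = r, so 2·3^r ≥ 35r^5.
Then 2·3^(r + 1) = 3·(2·3^r) ≥ 3·(35r^5).
Also, for r ≥ 15 we have 3·(35r^5) ≥ 35(r+1)^5, since 3 ≥ (1 + 1/r)^5 for all r ≥ 15.
Combining, 2·3^(r + 1) ≥ 35(r+1)^5.
This completes the induction.
Hence the smallest such M is 15.

M = 15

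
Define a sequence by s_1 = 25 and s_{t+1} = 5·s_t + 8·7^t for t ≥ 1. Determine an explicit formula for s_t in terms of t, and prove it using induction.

Computing the first terms: s_1 = 25, s_2 = 181, s_3 = 1297. This suggests s_t = -3·5^(t - 1) + 4·7^t.
For the base case t = 1: the formula gives 25 = 25 = s_1.
Inductive step: suppose the statement holds for some j ≥ 1, so s_j = -3·5^(j - 1) + 4·7^j.
Then s_{j+1} = 5·s_j + 8·7^j = 5·(-3·5^(j - 1) + 4·7^j) + 8·7^j = -3·5^j + 4·7^(j + 1) = -3·5^((j+1) - 1) + 4·7^(j+1),
which is the claimed formula at t = j+1.
Hence, by induction on t, the claim holds for every t ≥ 1.

s_t = -3·5^(t - 1) + 4·7^t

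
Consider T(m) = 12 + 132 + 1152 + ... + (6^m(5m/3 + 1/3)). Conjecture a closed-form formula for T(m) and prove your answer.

T(m) = 2·6^m·m

We claim T(m) = 2·6^m·m for all m ≥ 1.
When m = 1: T(1) = 12, and the closed form gives 12. They agree.
Suppose the result is true for m = r, so T(r) = 2·6^r·r.
Then T(r+1) = T(r) + (6^r(10r + 12)) = (2·6^r·r) + (6^r(10r + 12)).
Simplifying, T(r+1) = 12·6^r(r + 1) = 2·6^(r+1)·(r+1),
which is the closed form with m = r+1.
Hence, by induction on m, the claim holds for every m ≥ 1.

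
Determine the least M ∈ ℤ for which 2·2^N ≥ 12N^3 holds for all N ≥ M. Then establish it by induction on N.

M = 15

At N = 14: 32768 < 32928, so the inequality fails and M ≥ 15. We prove 2·2^N ≥ 12N^3 for all N ≥ 15.
Base case (N = 15): 2·2^N = 65536 and 12N^3 = 40500, so 65536 ≥ 40500.
For the inductive step, assume it holds for an arbitrary p ≥ 15, so 2·2^p ≥ 12p^3.
Then 2·2^(p + 1) = 2·(2·2^p) ≥ 2·(12p^3).
Also, for p ≥ 15 we have 2·(12p^3) ≥ 12(p+1)^3, since 2 ≥ (1 + 1/p)^3 for all p ≥ 15.
Combining, 2·2^(p + 1) ≥ 12(p+1)^3.
By the principle of mathematical induction, the result holds for all N ≥ 15.
Hence the smallest such M is 15.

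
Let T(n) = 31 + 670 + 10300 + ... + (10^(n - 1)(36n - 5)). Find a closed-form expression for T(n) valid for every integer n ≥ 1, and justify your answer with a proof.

T(n) = 10^n(4n - 1) + 1

We claim T(n) = 10^n(4n - 1) + 1 for all n ≥ 1.
When n = 1: T(1) = 31, and the closed form gives 31. They agree.
Suppose the result is true for n = r, so T(r) = 10^r(4r - 1) + 1.
Then T(r+1) = T(r) + (10^r(36r + 31)) = (10^r(4r - 1) + 1) + (10^r(36r + 31)).
Simplifying, T(r+1) = 40·10^r·r + 30·10^r + 1 = 10^(r+1)(4(r+1) - 1) + 1,
which is the closed form with n = r+1.
This completes the induction.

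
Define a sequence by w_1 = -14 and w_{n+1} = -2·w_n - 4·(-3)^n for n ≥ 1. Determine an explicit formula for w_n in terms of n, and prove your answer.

Computing the first terms: w_1 = -14, w_2 = 40, w_3 = -116. This suggests w_n = (-2)^n + 4(-3)^n.
For the base case n = 1: the formula gives -14 = -14 = w_1.
Inductive step: assume the claim holds for n = p, so w_p = (-2)^p + 4(-3)^p.
Then w_{p+1} = -2·w_p - 4·(-3)^p = -2·((-2)^p + 4(-3)^p) - 4·(-3)^p = (-2)^(p + 1) + 4(-3)^(p + 1),
which is the claimed formula at n = p+1.
Hence, by induction on n, the claim holds for every n ≥ 1.

w_n = (-2)^n + 4(-3)^n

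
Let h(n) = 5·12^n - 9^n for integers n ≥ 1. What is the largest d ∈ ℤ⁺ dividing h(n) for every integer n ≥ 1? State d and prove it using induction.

d = 3

Computing the first values: h(1) = 51 and h(2) = 639; gcd(51, 639) = 3, so d ≤ 3.
We prove 3 | 5·12^n - 9^n for all n ≥ 1 by induction on n.
For the base case n = 1: h(1) = 51 = 3·(17), so 3 | h(1).
For the inductive step, assume it holds for an arbitrary m ≥ 1, i.e. 3 | h(m). Then
h(m+1) − 12·h(m) = (5·12^(m+1) - 9^(m+1)) − 12·(5·12^m - 9^m) = (-1)·9^m·(9 − 12) = (3)·9^m. Since 3 | h(m) by the inductive hypothesis, 3 | 12·h(m); and 3 | 3 since 3 = 3·1. Therefore 3 | h(m+1).
This completes the induction.
Therefore the largest such d is 3.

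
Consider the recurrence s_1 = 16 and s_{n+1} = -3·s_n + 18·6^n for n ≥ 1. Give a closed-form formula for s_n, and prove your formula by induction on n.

Computing the first terms: s_1 = 16, s_2 = 60, s_3 = 468. This suggests s_n = 4(-3)^(n - 1) + 2·6^n.
Base case (n = 1): the formula gives 16 = 16 = s_1.
Inductive step: assume the claim holds for n = k, so s_k = 4(-3)^(k - 1) + 2·6^k.
Then s_{k+1} = -3·s_k + 18·6^k = -3·(4(-3)^(k - 1) + 2·6^k) + 18·6^k = 4(-3)^k + 2·6^(k + 1) = 4(-3)^((k+1) - 1) + 2·6^(k+1),
which is the claimed formula at n = k+1.
Hence, by induction on n, the claim holds for every n ≥ 1.

s_n = 4(-3)^(n - 1) + 2·6^n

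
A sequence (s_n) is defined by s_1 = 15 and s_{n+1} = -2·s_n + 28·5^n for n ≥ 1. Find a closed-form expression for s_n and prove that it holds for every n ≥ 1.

Computing the first terms: s_1 = 15, s_2 = 110, s_3 = 480. This suggests s_n = -5(-2)^(n - 1) + 4·5^n.
Base step (n = 1): the formula gives 15 = 15 = s_1.
Inductive step: suppose the statement holds for some k ≥ 1, so s_k = -5(-2)^(k - 1) + 4·5^k.
Then s_{k+1} = -2·s_k + 28·5^k = -2·(-5(-2)^(k - 1) + 4·5^k) + 28·5^k = -5(-2)^k + 4·5^(k + 1) = -5(-2)^((k+1) - 1) + 4·5^(k+1),
which is the claimed formula at n = k+1.
By the principle of mathematical induction, the result holds for all n ≥ 1.

s_n = -5(-2)^(n - 1) + 4·5^n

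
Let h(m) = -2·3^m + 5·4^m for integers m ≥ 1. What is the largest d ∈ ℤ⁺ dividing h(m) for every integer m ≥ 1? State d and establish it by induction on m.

Computing the first values: h(1) = 14 and h(2) = 62; gcd(14, 62) = 2, so d ≤ 2.
We prove 2 | -2·3^m + 5·4^m for all m ≥ 1 by induction on m.
When m = 1: h(1) = 14 = 2·(7), so 2 | h(1).
Inductive step: assume the claim holds for m = k, i.e. 2 | h(k). Then
h(k+1) − 4·h(k) = (-2·3^(k+1) + 5·4^(k+1)) − 4·(-2·3^k + 5·4^k) = (-2)·3^k·(3 − 4) = (2)·3^k. Since 2 | h(k) by the inductive hypothesis, 2 | 4·h(k); and 2 | 2 since 2 = 2·1. Therefore 2 | h(k+1).
This completes the induction.
Therefore the largest such d is 2.

d = 2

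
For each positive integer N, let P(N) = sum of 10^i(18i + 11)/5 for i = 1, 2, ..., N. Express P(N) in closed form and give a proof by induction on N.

We claim P(N) = 2·10^N(2N + 1) - 2 for all N ≥ 1.
For the base case N = 1: P(1) = 58, and the closed form gives 58. They agree.
Suppose the result is true for N = i, so P(i) = 2·10^i(2i + 1) - 2.
Then P(i+1) = P(i) + (10^i(36i + 58)) = (2·10^i(2i + 1) - 2) + (10^i(36i + 58)).
Simplifying, P(i+1) = 40·10^i·i + 60·10^i - 2 = 2·10^(i+1)(2(i+1) + 1) - 2,
which is the closed form with N = i+1.
This completes the induction.

P(N) = 2·10^N(2N + 1) - 2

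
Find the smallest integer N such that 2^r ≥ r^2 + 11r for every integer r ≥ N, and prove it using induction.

N = 7

At r = 6: 64 < 102, so the inequality fails and N ≥ 7. We prove 2^r ≥ r^2 + 11r for all r ≥ 7.
Base step (r = 7): 2^r = 128 and r^2 + 11r = 126, so 128 ≥ 126.
Inductive step: assume the claim holds for r = p, so 2^p ≥ p^2 + 11p.
Then 2^(p + 1) = 2·(2^p) ≥ 2·(p^2 + 11p).
Also, for p ≥ 7 we have 2·(p^2 + 11p) ≥ (p+1)^2 + 11(p+1), since 2·(p^2 + 11p) − ((p+1)^2 + 11(p+1)) = p^2 + 9p - 12, which is nonnegative for all p ≥ 7.
Combining, 2^(p + 1) ≥ (p+1)^2 + 11(p+1).
By induction, the statement is established for all r ≥ 7.
Hence the smallest such N is 7.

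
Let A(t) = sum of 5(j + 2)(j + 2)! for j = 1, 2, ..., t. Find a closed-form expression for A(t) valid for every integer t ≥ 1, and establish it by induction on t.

A(t) = 5(t + 3)! - 30

We claim A(t) = 5(t + 3)! - 30 for all t ≥ 1.
When t = 1: A(1) = 90, and the closed form gives 90. They agree.
Inductive step: assume the claim holds for t = j, so A(j) = 5(j + 3)! - 30.
Then A(j+1) = A(j) + (5(j + 3)(j + 3)!) = (5(j + 3)! - 30) + (5(j + 3)(j + 3)!).
Simplifying, A(j+1) = 5((j+1) + 3)! - 30,
which is the closed form with t = j+1.
This completes the induction.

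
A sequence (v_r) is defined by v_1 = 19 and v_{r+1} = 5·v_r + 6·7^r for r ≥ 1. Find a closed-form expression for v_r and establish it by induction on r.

v_r = -2·5^(r - 1) + 3·7^r

Computing the first terms: v_1 = 19, v_2 = 137, v_3 = 979. This suggests v_r = -2·5^(r - 1) + 3·7^r.
Base step (r = 1): the formula gives 19 = 19 = v_1.
For the inductive step, assume it holds for an arbitrary k ≥ 1, so v_k = -2·5^(k - 1) + 3·7^k.
Then v_{k+1} = 5·v_k + 6·7^k = 5·(-2·5^(k - 1) + 3·7^k) + 6·7^k = -2·5^k + 3·7^(k + 1) = -2·5^((k+1) - 1) + 3·7^(k+1),
which is the claimed formula at r = k+1.
Hence, by induction on r, the claim holds for every r ≥ 1.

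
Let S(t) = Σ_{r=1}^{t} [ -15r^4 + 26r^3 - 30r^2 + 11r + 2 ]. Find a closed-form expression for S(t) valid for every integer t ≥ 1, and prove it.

We claim S(t) = -t(3t^4 + t^3 + 2t^2 + 3t - 3) for all t ≥ 1.
Base step (t = 1): S(1) = -6, and the closed form gives -6. They agree.
Suppose the result is true for t = r, so S(r) = r(-3r^4 - r^3 - 2r^2 - 3r + 3).
Then S(r+1) = S(r) + (-15r^4 - 34r^3 - 42r^2 - 31r - 6) = (r(-3r^4 - r^3 - 2r^2 - 3r + 3)) + (-15r^4 - 34r^3 - 42r^2 - 31r - 6).
Simplifying, S(r+1) = -(r + 1)(3r^4 + 13r^3 + 23r^2 + 22r + 6) = -(r+1)(3(r+1)^4 + (r+1)^3 + 2(r+1)^2 + 3(r+1) - 3),
which is the closed form with t = r+1.
By the principle of mathematical induction, the result holds for all t ≥ 1.

S(t) = -t(3t^4 + t^3 + 2t^2 + 3t - 3)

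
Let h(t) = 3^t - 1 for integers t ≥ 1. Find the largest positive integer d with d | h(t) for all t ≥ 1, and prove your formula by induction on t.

d = 2

Computing the first values: h(1) = 2 and h(2) = 8; gcd(2, 8) = 2, so d ≤ 2.
We prove 2 | 3^t - 1 for all t ≥ 1 by induction on t.
When t = 1: h(1) = 2 = 2·(1), so 2 | h(1).
For the inductive step, assume it holds for an arbitrary j ≥ 1, i.e. 2 | h(j). Then
3^{j+1} − 1^{j+1} = 3·3^j − 1·1^j = 3·(3^j − 1^j) + (2)·1^j. The first term is divisible by 2 by the inductive hypothesis, and the second term (2)·1^j is divisible by 2 since 2 | 2. Hence 2 | h(j+1).
By the principle of mathematical induction, the result holds for all t ≥ 1.
Therefore the largest such d is 2.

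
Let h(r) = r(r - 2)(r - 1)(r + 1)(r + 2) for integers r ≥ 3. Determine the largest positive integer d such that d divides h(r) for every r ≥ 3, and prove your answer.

Computing the first values: h(3) = 120 and h(4) = 720; gcd(120, 720) = 120, so d ≤ 120.
We prove 120 | r(r - 2)(r - 1)(r + 1)(r + 2) for all r ≥ 3 by induction on r.
Base step (r = 3): h(3) = 120 = 120·(1), so 120 | h(3).
Inductive step: assume the claim holds for r = j, i.e. 120 | h(j). Then
h(j+1) − h(j) = (j-1)·j·(j+1)·(j+2)·(j+3) − (j-2)·(j-1)·j·(j+1)·(j+2) = (j-1)·j·(j+1)·(j+2)·[(j+3) − (j-2)] = 5·(j-1)·j·(j+1)·(j+2). The product of 4 consecutive integers is divisible by (4)! = 24, so h(j+1) − h(j) is divisible by 5·24 = 120. By the inductive hypothesis 120 | h(j), hence 120 | h(j+1).
This completes the induction.
Therefore the largest such d is 120.

d = 120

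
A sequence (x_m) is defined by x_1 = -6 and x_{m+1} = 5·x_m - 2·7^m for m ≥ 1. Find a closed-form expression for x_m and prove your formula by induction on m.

x_m = 5^(m - 1) - 7^m

Computing the first terms: x_1 = -6, x_2 = -44, x_3 = -318. This suggests x_m = 5^(m - 1) - 7^m.
Base step (m = 1): the formula gives -6 = -6 = x_1.
Suppose the result is true for m = r, so x_r = 5^(r - 1) - 7^r.
Then x_{r+1} = 5·x_r - 2·7^r = 5·(5^(r - 1) - 7^r) - 2·7^r = 5^r - 7^(r + 1) = 5^((r+1) - 1) - 7^(r+1),
which is the claimed formula at m = r+1.
This completes the induction.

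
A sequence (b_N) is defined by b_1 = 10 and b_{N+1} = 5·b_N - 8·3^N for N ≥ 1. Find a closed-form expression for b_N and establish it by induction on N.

b_N = 4·3^N - 2·5^(N - 1)

Computing the first terms: b_1 = 10, b_2 = 26, b_3 = 58. This suggests b_N = 4·3^N - 2·5^(N - 1).
For the base case N = 1: the formula gives 10 = 10 = b_1.
Suppose the result is true for N = k, so b_k = 4·3^k - 2·5^(k - 1).
Then b_{k+1} = 5·b_k - 8·3^k = 5·(4·3^k - 2·5^(k - 1)) - 8·3^k = 4·3^(k + 1) - 2·5^k = 4·3^(k+1) - 2·5^((k+1) - 1),
which is the claimed formula at N = k+1.
This completes the induction.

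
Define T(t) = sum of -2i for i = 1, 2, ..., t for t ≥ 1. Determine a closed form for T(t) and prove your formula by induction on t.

We claim T(t) = -t(t + 1) for all t ≥ 1.
Base step (t = 1): T(1) = -2, and the closed form gives -2. They agree.
Inductive step: assume the claim holds for t = i, so T(i) = i(-i - 1).
Then T(i+1) = T(i) + (-2i - 2) = (i(-i - 1)) + (-2i - 2).
Simplifying, T(i+1) = -(i + 1)(i + 2) = -(i+1)((i+1) + 1),
which is the closed form with t = i+1.
By induction, the statement is established for all t ≥ 1.

T(t) = -t(t + 1)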